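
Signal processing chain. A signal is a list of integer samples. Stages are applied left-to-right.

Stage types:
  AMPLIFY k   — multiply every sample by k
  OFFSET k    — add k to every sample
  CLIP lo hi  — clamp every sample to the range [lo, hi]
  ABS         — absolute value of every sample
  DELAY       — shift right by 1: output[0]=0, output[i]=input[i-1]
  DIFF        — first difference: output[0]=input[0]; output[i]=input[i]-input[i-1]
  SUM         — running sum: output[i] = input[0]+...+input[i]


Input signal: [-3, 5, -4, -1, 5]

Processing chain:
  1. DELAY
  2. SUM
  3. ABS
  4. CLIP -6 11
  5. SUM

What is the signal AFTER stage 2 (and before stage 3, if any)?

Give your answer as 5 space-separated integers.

Input: [-3, 5, -4, -1, 5]
Stage 1 (DELAY): [0, -3, 5, -4, -1] = [0, -3, 5, -4, -1] -> [0, -3, 5, -4, -1]
Stage 2 (SUM): sum[0..0]=0, sum[0..1]=-3, sum[0..2]=2, sum[0..3]=-2, sum[0..4]=-3 -> [0, -3, 2, -2, -3]

Answer: 0 -3 2 -2 -3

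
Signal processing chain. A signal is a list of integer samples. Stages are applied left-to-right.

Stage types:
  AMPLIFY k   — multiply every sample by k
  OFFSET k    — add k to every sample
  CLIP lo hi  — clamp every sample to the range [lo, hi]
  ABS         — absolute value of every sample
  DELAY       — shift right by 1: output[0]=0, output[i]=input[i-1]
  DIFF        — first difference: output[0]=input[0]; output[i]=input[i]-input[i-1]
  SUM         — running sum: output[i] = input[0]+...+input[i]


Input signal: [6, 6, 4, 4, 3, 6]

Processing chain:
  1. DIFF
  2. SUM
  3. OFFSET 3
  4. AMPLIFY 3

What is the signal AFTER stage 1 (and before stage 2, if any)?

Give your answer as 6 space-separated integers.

Input: [6, 6, 4, 4, 3, 6]
Stage 1 (DIFF): s[0]=6, 6-6=0, 4-6=-2, 4-4=0, 3-4=-1, 6-3=3 -> [6, 0, -2, 0, -1, 3]

Answer: 6 0 -2 0 -1 3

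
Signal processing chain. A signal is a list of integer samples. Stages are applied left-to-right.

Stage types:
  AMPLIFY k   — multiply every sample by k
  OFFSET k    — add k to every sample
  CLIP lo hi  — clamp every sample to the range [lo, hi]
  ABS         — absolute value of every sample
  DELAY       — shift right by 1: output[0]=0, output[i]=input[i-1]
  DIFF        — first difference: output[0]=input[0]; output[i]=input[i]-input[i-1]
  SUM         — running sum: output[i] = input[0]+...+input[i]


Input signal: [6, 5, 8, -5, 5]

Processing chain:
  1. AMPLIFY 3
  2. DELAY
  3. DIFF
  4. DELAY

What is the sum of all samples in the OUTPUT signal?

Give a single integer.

Answer: 24

Derivation:
Input: [6, 5, 8, -5, 5]
Stage 1 (AMPLIFY 3): 6*3=18, 5*3=15, 8*3=24, -5*3=-15, 5*3=15 -> [18, 15, 24, -15, 15]
Stage 2 (DELAY): [0, 18, 15, 24, -15] = [0, 18, 15, 24, -15] -> [0, 18, 15, 24, -15]
Stage 3 (DIFF): s[0]=0, 18-0=18, 15-18=-3, 24-15=9, -15-24=-39 -> [0, 18, -3, 9, -39]
Stage 4 (DELAY): [0, 0, 18, -3, 9] = [0, 0, 18, -3, 9] -> [0, 0, 18, -3, 9]
Output sum: 24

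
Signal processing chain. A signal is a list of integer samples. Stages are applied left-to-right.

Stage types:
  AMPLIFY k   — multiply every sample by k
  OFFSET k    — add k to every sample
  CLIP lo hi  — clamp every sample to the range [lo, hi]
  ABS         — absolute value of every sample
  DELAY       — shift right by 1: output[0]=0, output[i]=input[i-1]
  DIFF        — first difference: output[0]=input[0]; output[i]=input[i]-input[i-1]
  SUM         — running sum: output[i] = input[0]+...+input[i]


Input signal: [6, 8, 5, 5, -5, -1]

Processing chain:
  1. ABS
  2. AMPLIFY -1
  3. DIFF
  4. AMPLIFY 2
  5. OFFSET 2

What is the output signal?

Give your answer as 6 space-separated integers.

Answer: -10 -2 8 2 2 10

Derivation:
Input: [6, 8, 5, 5, -5, -1]
Stage 1 (ABS): |6|=6, |8|=8, |5|=5, |5|=5, |-5|=5, |-1|=1 -> [6, 8, 5, 5, 5, 1]
Stage 2 (AMPLIFY -1): 6*-1=-6, 8*-1=-8, 5*-1=-5, 5*-1=-5, 5*-1=-5, 1*-1=-1 -> [-6, -8, -5, -5, -5, -1]
Stage 3 (DIFF): s[0]=-6, -8--6=-2, -5--8=3, -5--5=0, -5--5=0, -1--5=4 -> [-6, -2, 3, 0, 0, 4]
Stage 4 (AMPLIFY 2): -6*2=-12, -2*2=-4, 3*2=6, 0*2=0, 0*2=0, 4*2=8 -> [-12, -4, 6, 0, 0, 8]
Stage 5 (OFFSET 2): -12+2=-10, -4+2=-2, 6+2=8, 0+2=2, 0+2=2, 8+2=10 -> [-10, -2, 8, 2, 2, 10]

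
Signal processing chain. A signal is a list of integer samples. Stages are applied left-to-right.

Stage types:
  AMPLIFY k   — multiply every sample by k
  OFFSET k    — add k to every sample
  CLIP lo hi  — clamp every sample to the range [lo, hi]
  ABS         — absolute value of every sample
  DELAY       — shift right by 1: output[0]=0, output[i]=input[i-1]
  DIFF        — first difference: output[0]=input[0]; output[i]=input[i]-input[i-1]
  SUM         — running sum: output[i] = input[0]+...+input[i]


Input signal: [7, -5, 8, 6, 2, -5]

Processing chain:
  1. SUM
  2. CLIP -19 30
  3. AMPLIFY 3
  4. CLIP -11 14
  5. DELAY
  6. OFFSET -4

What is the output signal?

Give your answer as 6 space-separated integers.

Answer: -4 10 2 10 10 10

Derivation:
Input: [7, -5, 8, 6, 2, -5]
Stage 1 (SUM): sum[0..0]=7, sum[0..1]=2, sum[0..2]=10, sum[0..3]=16, sum[0..4]=18, sum[0..5]=13 -> [7, 2, 10, 16, 18, 13]
Stage 2 (CLIP -19 30): clip(7,-19,30)=7, clip(2,-19,30)=2, clip(10,-19,30)=10, clip(16,-19,30)=16, clip(18,-19,30)=18, clip(13,-19,30)=13 -> [7, 2, 10, 16, 18, 13]
Stage 3 (AMPLIFY 3): 7*3=21, 2*3=6, 10*3=30, 16*3=48, 18*3=54, 13*3=39 -> [21, 6, 30, 48, 54, 39]
Stage 4 (CLIP -11 14): clip(21,-11,14)=14, clip(6,-11,14)=6, clip(30,-11,14)=14, clip(48,-11,14)=14, clip(54,-11,14)=14, clip(39,-11,14)=14 -> [14, 6, 14, 14, 14, 14]
Stage 5 (DELAY): [0, 14, 6, 14, 14, 14] = [0, 14, 6, 14, 14, 14] -> [0, 14, 6, 14, 14, 14]
Stage 6 (OFFSET -4): 0+-4=-4, 14+-4=10, 6+-4=2, 14+-4=10, 14+-4=10, 14+-4=10 -> [-4, 10, 2, 10, 10, 10]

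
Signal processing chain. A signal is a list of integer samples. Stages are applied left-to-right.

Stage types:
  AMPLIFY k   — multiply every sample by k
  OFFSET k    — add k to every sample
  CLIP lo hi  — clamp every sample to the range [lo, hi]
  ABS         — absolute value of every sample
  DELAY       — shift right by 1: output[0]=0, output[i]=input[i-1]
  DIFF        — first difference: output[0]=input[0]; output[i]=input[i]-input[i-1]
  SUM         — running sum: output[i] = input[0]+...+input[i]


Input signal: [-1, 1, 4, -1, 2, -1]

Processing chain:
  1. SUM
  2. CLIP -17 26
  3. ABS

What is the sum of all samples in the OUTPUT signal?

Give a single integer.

Answer: 17

Derivation:
Input: [-1, 1, 4, -1, 2, -1]
Stage 1 (SUM): sum[0..0]=-1, sum[0..1]=0, sum[0..2]=4, sum[0..3]=3, sum[0..4]=5, sum[0..5]=4 -> [-1, 0, 4, 3, 5, 4]
Stage 2 (CLIP -17 26): clip(-1,-17,26)=-1, clip(0,-17,26)=0, clip(4,-17,26)=4, clip(3,-17,26)=3, clip(5,-17,26)=5, clip(4,-17,26)=4 -> [-1, 0, 4, 3, 5, 4]
Stage 3 (ABS): |-1|=1, |0|=0, |4|=4, |3|=3, |5|=5, |4|=4 -> [1, 0, 4, 3, 5, 4]
Output sum: 17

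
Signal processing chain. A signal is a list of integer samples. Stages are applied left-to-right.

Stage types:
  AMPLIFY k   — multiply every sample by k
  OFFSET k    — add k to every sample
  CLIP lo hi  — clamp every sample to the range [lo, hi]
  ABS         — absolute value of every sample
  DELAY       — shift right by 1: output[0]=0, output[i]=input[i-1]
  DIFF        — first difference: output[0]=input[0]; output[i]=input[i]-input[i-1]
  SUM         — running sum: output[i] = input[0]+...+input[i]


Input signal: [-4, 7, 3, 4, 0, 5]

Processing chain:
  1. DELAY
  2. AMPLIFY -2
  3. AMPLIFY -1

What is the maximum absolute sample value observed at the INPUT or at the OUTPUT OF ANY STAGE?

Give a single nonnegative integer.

Answer: 14

Derivation:
Input: [-4, 7, 3, 4, 0, 5] (max |s|=7)
Stage 1 (DELAY): [0, -4, 7, 3, 4, 0] = [0, -4, 7, 3, 4, 0] -> [0, -4, 7, 3, 4, 0] (max |s|=7)
Stage 2 (AMPLIFY -2): 0*-2=0, -4*-2=8, 7*-2=-14, 3*-2=-6, 4*-2=-8, 0*-2=0 -> [0, 8, -14, -6, -8, 0] (max |s|=14)
Stage 3 (AMPLIFY -1): 0*-1=0, 8*-1=-8, -14*-1=14, -6*-1=6, -8*-1=8, 0*-1=0 -> [0, -8, 14, 6, 8, 0] (max |s|=14)
Overall max amplitude: 14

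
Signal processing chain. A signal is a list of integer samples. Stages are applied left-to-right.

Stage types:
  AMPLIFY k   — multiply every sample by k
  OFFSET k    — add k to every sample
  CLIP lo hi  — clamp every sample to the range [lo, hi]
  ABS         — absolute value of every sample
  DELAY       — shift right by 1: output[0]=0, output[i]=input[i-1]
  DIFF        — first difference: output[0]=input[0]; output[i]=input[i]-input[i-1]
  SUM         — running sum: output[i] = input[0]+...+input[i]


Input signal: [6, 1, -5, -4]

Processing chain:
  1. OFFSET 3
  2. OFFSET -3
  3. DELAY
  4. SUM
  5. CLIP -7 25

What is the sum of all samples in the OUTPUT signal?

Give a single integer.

Answer: 15

Derivation:
Input: [6, 1, -5, -4]
Stage 1 (OFFSET 3): 6+3=9, 1+3=4, -5+3=-2, -4+3=-1 -> [9, 4, -2, -1]
Stage 2 (OFFSET -3): 9+-3=6, 4+-3=1, -2+-3=-5, -1+-3=-4 -> [6, 1, -5, -4]
Stage 3 (DELAY): [0, 6, 1, -5] = [0, 6, 1, -5] -> [0, 6, 1, -5]
Stage 4 (SUM): sum[0..0]=0, sum[0..1]=6, sum[0..2]=7, sum[0..3]=2 -> [0, 6, 7, 2]
Stage 5 (CLIP -7 25): clip(0,-7,25)=0, clip(6,-7,25)=6, clip(7,-7,25)=7, clip(2,-7,25)=2 -> [0, 6, 7, 2]
Output sum: 15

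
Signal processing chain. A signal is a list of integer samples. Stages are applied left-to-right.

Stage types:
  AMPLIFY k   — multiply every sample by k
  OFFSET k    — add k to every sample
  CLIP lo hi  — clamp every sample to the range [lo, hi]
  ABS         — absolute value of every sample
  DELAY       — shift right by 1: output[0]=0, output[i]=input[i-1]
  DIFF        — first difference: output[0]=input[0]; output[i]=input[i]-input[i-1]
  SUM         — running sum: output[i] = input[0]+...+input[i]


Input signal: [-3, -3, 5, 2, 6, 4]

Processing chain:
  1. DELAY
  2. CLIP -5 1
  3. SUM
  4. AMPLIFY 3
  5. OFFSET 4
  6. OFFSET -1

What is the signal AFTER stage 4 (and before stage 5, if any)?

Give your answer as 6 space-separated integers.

Input: [-3, -3, 5, 2, 6, 4]
Stage 1 (DELAY): [0, -3, -3, 5, 2, 6] = [0, -3, -3, 5, 2, 6] -> [0, -3, -3, 5, 2, 6]
Stage 2 (CLIP -5 1): clip(0,-5,1)=0, clip(-3,-5,1)=-3, clip(-3,-5,1)=-3, clip(5,-5,1)=1, clip(2,-5,1)=1, clip(6,-5,1)=1 -> [0, -3, -3, 1, 1, 1]
Stage 3 (SUM): sum[0..0]=0, sum[0..1]=-3, sum[0..2]=-6, sum[0..3]=-5, sum[0..4]=-4, sum[0..5]=-3 -> [0, -3, -6, -5, -4, -3]
Stage 4 (AMPLIFY 3): 0*3=0, -3*3=-9, -6*3=-18, -5*3=-15, -4*3=-12, -3*3=-9 -> [0, -9, -18, -15, -12, -9]

Answer: 0 -9 -18 -15 -12 -9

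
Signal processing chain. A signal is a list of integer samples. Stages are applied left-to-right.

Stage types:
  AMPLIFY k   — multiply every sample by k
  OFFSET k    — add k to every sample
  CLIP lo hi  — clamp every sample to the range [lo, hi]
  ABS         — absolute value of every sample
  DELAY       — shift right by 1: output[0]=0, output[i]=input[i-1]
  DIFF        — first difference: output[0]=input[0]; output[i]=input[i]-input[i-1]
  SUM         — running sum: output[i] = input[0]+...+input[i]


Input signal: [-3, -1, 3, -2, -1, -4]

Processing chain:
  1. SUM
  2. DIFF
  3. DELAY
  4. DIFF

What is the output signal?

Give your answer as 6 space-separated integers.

Answer: 0 -3 2 4 -5 1

Derivation:
Input: [-3, -1, 3, -2, -1, -4]
Stage 1 (SUM): sum[0..0]=-3, sum[0..1]=-4, sum[0..2]=-1, sum[0..3]=-3, sum[0..4]=-4, sum[0..5]=-8 -> [-3, -4, -1, -3, -4, -8]
Stage 2 (DIFF): s[0]=-3, -4--3=-1, -1--4=3, -3--1=-2, -4--3=-1, -8--4=-4 -> [-3, -1, 3, -2, -1, -4]
Stage 3 (DELAY): [0, -3, -1, 3, -2, -1] = [0, -3, -1, 3, -2, -1] -> [0, -3, -1, 3, -2, -1]
Stage 4 (DIFF): s[0]=0, -3-0=-3, -1--3=2, 3--1=4, -2-3=-5, -1--2=1 -> [0, -3, 2, 4, -5, 1]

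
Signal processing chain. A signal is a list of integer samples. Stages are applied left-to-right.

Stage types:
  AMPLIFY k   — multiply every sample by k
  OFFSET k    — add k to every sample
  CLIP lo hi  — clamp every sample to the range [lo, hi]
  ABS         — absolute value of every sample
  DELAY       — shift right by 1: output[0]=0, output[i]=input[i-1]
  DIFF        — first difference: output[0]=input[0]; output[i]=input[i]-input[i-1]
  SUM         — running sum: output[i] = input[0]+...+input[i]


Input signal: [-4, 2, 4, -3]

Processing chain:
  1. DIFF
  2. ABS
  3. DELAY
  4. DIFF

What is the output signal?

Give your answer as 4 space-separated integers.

Input: [-4, 2, 4, -3]
Stage 1 (DIFF): s[0]=-4, 2--4=6, 4-2=2, -3-4=-7 -> [-4, 6, 2, -7]
Stage 2 (ABS): |-4|=4, |6|=6, |2|=2, |-7|=7 -> [4, 6, 2, 7]
Stage 3 (DELAY): [0, 4, 6, 2] = [0, 4, 6, 2] -> [0, 4, 6, 2]
Stage 4 (DIFF): s[0]=0, 4-0=4, 6-4=2, 2-6=-4 -> [0, 4, 2, -4]

Answer: 0 4 2 -4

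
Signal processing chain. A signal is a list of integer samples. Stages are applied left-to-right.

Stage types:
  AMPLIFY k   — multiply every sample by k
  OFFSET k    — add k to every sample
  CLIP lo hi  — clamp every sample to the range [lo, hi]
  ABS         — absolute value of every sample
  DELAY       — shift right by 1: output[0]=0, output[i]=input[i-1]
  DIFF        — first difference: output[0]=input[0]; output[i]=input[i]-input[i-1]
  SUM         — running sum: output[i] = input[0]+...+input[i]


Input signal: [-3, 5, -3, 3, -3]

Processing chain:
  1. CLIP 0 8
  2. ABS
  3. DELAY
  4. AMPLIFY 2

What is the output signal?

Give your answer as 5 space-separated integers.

Answer: 0 0 10 0 6

Derivation:
Input: [-3, 5, -3, 3, -3]
Stage 1 (CLIP 0 8): clip(-3,0,8)=0, clip(5,0,8)=5, clip(-3,0,8)=0, clip(3,0,8)=3, clip(-3,0,8)=0 -> [0, 5, 0, 3, 0]
Stage 2 (ABS): |0|=0, |5|=5, |0|=0, |3|=3, |0|=0 -> [0, 5, 0, 3, 0]
Stage 3 (DELAY): [0, 0, 5, 0, 3] = [0, 0, 5, 0, 3] -> [0, 0, 5, 0, 3]
Stage 4 (AMPLIFY 2): 0*2=0, 0*2=0, 5*2=10, 0*2=0, 3*2=6 -> [0, 0, 10, 0, 6]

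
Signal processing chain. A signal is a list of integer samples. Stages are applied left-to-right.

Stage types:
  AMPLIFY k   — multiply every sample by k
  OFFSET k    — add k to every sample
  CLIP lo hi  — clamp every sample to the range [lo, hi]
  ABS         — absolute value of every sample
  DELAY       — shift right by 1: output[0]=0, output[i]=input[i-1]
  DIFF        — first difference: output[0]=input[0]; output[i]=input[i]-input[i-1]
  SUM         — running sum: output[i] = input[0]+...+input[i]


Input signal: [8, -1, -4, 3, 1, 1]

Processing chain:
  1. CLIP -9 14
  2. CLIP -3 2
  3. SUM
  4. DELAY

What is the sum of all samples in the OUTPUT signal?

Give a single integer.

Answer: 2

Derivation:
Input: [8, -1, -4, 3, 1, 1]
Stage 1 (CLIP -9 14): clip(8,-9,14)=8, clip(-1,-9,14)=-1, clip(-4,-9,14)=-4, clip(3,-9,14)=3, clip(1,-9,14)=1, clip(1,-9,14)=1 -> [8, -1, -4, 3, 1, 1]
Stage 2 (CLIP -3 2): clip(8,-3,2)=2, clip(-1,-3,2)=-1, clip(-4,-3,2)=-3, clip(3,-3,2)=2, clip(1,-3,2)=1, clip(1,-3,2)=1 -> [2, -1, -3, 2, 1, 1]
Stage 3 (SUM): sum[0..0]=2, sum[0..1]=1, sum[0..2]=-2, sum[0..3]=0, sum[0..4]=1, sum[0..5]=2 -> [2, 1, -2, 0, 1, 2]
Stage 4 (DELAY): [0, 2, 1, -2, 0, 1] = [0, 2, 1, -2, 0, 1] -> [0, 2, 1, -2, 0, 1]
Output sum: 2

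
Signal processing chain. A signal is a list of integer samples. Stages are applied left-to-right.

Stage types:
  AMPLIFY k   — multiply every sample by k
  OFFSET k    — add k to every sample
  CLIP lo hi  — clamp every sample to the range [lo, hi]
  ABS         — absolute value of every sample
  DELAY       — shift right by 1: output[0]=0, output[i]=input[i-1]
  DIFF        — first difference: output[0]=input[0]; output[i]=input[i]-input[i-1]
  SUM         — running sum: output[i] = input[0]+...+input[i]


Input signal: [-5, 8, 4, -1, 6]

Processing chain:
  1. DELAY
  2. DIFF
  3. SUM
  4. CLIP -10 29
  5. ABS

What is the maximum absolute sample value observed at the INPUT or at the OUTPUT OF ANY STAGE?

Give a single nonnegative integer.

Answer: 13

Derivation:
Input: [-5, 8, 4, -1, 6] (max |s|=8)
Stage 1 (DELAY): [0, -5, 8, 4, -1] = [0, -5, 8, 4, -1] -> [0, -5, 8, 4, -1] (max |s|=8)
Stage 2 (DIFF): s[0]=0, -5-0=-5, 8--5=13, 4-8=-4, -1-4=-5 -> [0, -5, 13, -4, -5] (max |s|=13)
Stage 3 (SUM): sum[0..0]=0, sum[0..1]=-5, sum[0..2]=8, sum[0..3]=4, sum[0..4]=-1 -> [0, -5, 8, 4, -1] (max |s|=8)
Stage 4 (CLIP -10 29): clip(0,-10,29)=0, clip(-5,-10,29)=-5, clip(8,-10,29)=8, clip(4,-10,29)=4, clip(-1,-10,29)=-1 -> [0, -5, 8, 4, -1] (max |s|=8)
Stage 5 (ABS): |0|=0, |-5|=5, |8|=8, |4|=4, |-1|=1 -> [0, 5, 8, 4, 1] (max |s|=8)
Overall max amplitude: 13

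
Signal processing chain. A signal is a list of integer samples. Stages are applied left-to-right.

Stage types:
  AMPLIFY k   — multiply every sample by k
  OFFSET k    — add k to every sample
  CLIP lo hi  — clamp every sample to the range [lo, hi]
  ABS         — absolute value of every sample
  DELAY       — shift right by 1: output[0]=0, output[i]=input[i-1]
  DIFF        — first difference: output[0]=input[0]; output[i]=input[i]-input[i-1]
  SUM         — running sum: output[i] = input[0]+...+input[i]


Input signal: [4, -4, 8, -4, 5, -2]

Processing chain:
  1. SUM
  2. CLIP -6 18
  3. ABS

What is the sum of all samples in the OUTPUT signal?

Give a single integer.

Answer: 32

Derivation:
Input: [4, -4, 8, -4, 5, -2]
Stage 1 (SUM): sum[0..0]=4, sum[0..1]=0, sum[0..2]=8, sum[0..3]=4, sum[0..4]=9, sum[0..5]=7 -> [4, 0, 8, 4, 9, 7]
Stage 2 (CLIP -6 18): clip(4,-6,18)=4, clip(0,-6,18)=0, clip(8,-6,18)=8, clip(4,-6,18)=4, clip(9,-6,18)=9, clip(7,-6,18)=7 -> [4, 0, 8, 4, 9, 7]
Stage 3 (ABS): |4|=4, |0|=0, |8|=8, |4|=4, |9|=9, |7|=7 -> [4, 0, 8, 4, 9, 7]
Output sum: 32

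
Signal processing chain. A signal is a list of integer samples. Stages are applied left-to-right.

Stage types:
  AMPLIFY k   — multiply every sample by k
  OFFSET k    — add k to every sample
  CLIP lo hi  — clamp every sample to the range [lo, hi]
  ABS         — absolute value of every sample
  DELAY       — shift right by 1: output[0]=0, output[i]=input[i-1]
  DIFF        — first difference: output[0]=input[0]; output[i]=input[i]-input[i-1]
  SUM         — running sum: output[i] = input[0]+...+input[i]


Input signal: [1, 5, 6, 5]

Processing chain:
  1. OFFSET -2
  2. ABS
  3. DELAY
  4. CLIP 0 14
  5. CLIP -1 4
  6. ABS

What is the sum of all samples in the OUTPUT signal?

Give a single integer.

Answer: 8

Derivation:
Input: [1, 5, 6, 5]
Stage 1 (OFFSET -2): 1+-2=-1, 5+-2=3, 6+-2=4, 5+-2=3 -> [-1, 3, 4, 3]
Stage 2 (ABS): |-1|=1, |3|=3, |4|=4, |3|=3 -> [1, 3, 4, 3]
Stage 3 (DELAY): [0, 1, 3, 4] = [0, 1, 3, 4] -> [0, 1, 3, 4]
Stage 4 (CLIP 0 14): clip(0,0,14)=0, clip(1,0,14)=1, clip(3,0,14)=3, clip(4,0,14)=4 -> [0, 1, 3, 4]
Stage 5 (CLIP -1 4): clip(0,-1,4)=0, clip(1,-1,4)=1, clip(3,-1,4)=3, clip(4,-1,4)=4 -> [0, 1, 3, 4]
Stage 6 (ABS): |0|=0, |1|=1, |3|=3, |4|=4 -> [0, 1, 3, 4]
Output sum: 8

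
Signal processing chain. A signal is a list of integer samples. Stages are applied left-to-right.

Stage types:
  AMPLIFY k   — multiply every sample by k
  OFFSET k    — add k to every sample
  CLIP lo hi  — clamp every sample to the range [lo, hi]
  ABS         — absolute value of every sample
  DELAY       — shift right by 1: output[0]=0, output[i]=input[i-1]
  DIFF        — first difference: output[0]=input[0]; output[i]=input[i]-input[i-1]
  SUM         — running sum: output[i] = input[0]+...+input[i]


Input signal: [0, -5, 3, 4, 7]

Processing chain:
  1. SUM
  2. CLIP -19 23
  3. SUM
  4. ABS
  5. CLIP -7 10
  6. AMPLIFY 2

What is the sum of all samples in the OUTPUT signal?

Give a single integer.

Input: [0, -5, 3, 4, 7]
Stage 1 (SUM): sum[0..0]=0, sum[0..1]=-5, sum[0..2]=-2, sum[0..3]=2, sum[0..4]=9 -> [0, -5, -2, 2, 9]
Stage 2 (CLIP -19 23): clip(0,-19,23)=0, clip(-5,-19,23)=-5, clip(-2,-19,23)=-2, clip(2,-19,23)=2, clip(9,-19,23)=9 -> [0, -5, -2, 2, 9]
Stage 3 (SUM): sum[0..0]=0, sum[0..1]=-5, sum[0..2]=-7, sum[0..3]=-5, sum[0..4]=4 -> [0, -5, -7, -5, 4]
Stage 4 (ABS): |0|=0, |-5|=5, |-7|=7, |-5|=5, |4|=4 -> [0, 5, 7, 5, 4]
Stage 5 (CLIP -7 10): clip(0,-7,10)=0, clip(5,-7,10)=5, clip(7,-7,10)=7, clip(5,-7,10)=5, clip(4,-7,10)=4 -> [0, 5, 7, 5, 4]
Stage 6 (AMPLIFY 2): 0*2=0, 5*2=10, 7*2=14, 5*2=10, 4*2=8 -> [0, 10, 14, 10, 8]
Output sum: 42

Answer: 42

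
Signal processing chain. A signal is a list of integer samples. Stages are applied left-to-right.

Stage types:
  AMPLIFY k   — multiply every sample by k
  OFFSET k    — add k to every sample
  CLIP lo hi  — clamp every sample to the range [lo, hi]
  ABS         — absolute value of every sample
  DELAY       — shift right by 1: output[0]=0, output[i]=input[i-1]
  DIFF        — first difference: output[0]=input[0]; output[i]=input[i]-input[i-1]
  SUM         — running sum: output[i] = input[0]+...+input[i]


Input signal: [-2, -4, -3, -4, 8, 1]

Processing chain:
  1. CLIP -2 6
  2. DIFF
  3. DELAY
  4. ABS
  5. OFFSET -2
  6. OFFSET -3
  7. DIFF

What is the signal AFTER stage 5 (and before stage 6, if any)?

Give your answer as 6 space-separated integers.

Input: [-2, -4, -3, -4, 8, 1]
Stage 1 (CLIP -2 6): clip(-2,-2,6)=-2, clip(-4,-2,6)=-2, clip(-3,-2,6)=-2, clip(-4,-2,6)=-2, clip(8,-2,6)=6, clip(1,-2,6)=1 -> [-2, -2, -2, -2, 6, 1]
Stage 2 (DIFF): s[0]=-2, -2--2=0, -2--2=0, -2--2=0, 6--2=8, 1-6=-5 -> [-2, 0, 0, 0, 8, -5]
Stage 3 (DELAY): [0, -2, 0, 0, 0, 8] = [0, -2, 0, 0, 0, 8] -> [0, -2, 0, 0, 0, 8]
Stage 4 (ABS): |0|=0, |-2|=2, |0|=0, |0|=0, |0|=0, |8|=8 -> [0, 2, 0, 0, 0, 8]
Stage 5 (OFFSET -2): 0+-2=-2, 2+-2=0, 0+-2=-2, 0+-2=-2, 0+-2=-2, 8+-2=6 -> [-2, 0, -2, -2, -2, 6]

Answer: -2 0 -2 -2 -2 6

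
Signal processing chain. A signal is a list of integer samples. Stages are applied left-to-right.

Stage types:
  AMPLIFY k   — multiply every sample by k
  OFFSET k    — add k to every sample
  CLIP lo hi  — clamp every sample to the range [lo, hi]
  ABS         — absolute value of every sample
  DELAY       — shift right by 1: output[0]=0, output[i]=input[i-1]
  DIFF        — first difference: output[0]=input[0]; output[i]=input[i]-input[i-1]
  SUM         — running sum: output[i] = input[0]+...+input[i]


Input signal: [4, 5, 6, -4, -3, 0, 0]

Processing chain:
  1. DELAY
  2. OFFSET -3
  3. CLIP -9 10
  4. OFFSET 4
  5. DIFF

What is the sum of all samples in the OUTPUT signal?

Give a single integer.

Input: [4, 5, 6, -4, -3, 0, 0]
Stage 1 (DELAY): [0, 4, 5, 6, -4, -3, 0] = [0, 4, 5, 6, -4, -3, 0] -> [0, 4, 5, 6, -4, -3, 0]
Stage 2 (OFFSET -3): 0+-3=-3, 4+-3=1, 5+-3=2, 6+-3=3, -4+-3=-7, -3+-3=-6, 0+-3=-3 -> [-3, 1, 2, 3, -7, -6, -3]
Stage 3 (CLIP -9 10): clip(-3,-9,10)=-3, clip(1,-9,10)=1, clip(2,-9,10)=2, clip(3,-9,10)=3, clip(-7,-9,10)=-7, clip(-6,-9,10)=-6, clip(-3,-9,10)=-3 -> [-3, 1, 2, 3, -7, -6, -3]
Stage 4 (OFFSET 4): -3+4=1, 1+4=5, 2+4=6, 3+4=7, -7+4=-3, -6+4=-2, -3+4=1 -> [1, 5, 6, 7, -3, -2, 1]
Stage 5 (DIFF): s[0]=1, 5-1=4, 6-5=1, 7-6=1, -3-7=-10, -2--3=1, 1--2=3 -> [1, 4, 1, 1, -10, 1, 3]
Output sum: 1

Answer: 1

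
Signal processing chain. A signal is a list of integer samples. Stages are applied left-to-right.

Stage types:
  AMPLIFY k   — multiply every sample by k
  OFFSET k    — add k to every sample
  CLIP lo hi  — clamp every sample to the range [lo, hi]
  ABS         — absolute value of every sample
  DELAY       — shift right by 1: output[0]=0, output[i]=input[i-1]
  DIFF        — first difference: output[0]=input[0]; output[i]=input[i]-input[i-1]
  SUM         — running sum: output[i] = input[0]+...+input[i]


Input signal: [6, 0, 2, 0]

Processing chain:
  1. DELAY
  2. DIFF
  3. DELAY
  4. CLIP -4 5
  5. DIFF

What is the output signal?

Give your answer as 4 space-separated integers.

Input: [6, 0, 2, 0]
Stage 1 (DELAY): [0, 6, 0, 2] = [0, 6, 0, 2] -> [0, 6, 0, 2]
Stage 2 (DIFF): s[0]=0, 6-0=6, 0-6=-6, 2-0=2 -> [0, 6, -6, 2]
Stage 3 (DELAY): [0, 0, 6, -6] = [0, 0, 6, -6] -> [0, 0, 6, -6]
Stage 4 (CLIP -4 5): clip(0,-4,5)=0, clip(0,-4,5)=0, clip(6,-4,5)=5, clip(-6,-4,5)=-4 -> [0, 0, 5, -4]
Stage 5 (DIFF): s[0]=0, 0-0=0, 5-0=5, -4-5=-9 -> [0, 0, 5, -9]

Answer: 0 0 5 -9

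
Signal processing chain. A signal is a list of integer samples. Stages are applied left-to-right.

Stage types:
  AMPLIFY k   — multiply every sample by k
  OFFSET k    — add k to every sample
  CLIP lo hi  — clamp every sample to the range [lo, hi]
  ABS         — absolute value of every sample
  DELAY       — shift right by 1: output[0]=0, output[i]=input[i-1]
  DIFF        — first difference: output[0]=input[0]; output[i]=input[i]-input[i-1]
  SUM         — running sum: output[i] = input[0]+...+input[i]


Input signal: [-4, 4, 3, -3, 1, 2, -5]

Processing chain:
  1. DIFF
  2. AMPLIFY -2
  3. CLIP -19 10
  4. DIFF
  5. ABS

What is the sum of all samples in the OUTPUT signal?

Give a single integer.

Input: [-4, 4, 3, -3, 1, 2, -5]
Stage 1 (DIFF): s[0]=-4, 4--4=8, 3-4=-1, -3-3=-6, 1--3=4, 2-1=1, -5-2=-7 -> [-4, 8, -1, -6, 4, 1, -7]
Stage 2 (AMPLIFY -2): -4*-2=8, 8*-2=-16, -1*-2=2, -6*-2=12, 4*-2=-8, 1*-2=-2, -7*-2=14 -> [8, -16, 2, 12, -8, -2, 14]
Stage 3 (CLIP -19 10): clip(8,-19,10)=8, clip(-16,-19,10)=-16, clip(2,-19,10)=2, clip(12,-19,10)=10, clip(-8,-19,10)=-8, clip(-2,-19,10)=-2, clip(14,-19,10)=10 -> [8, -16, 2, 10, -8, -2, 10]
Stage 4 (DIFF): s[0]=8, -16-8=-24, 2--16=18, 10-2=8, -8-10=-18, -2--8=6, 10--2=12 -> [8, -24, 18, 8, -18, 6, 12]
Stage 5 (ABS): |8|=8, |-24|=24, |18|=18, |8|=8, |-18|=18, |6|=6, |12|=12 -> [8, 24, 18, 8, 18, 6, 12]
Output sum: 94

Answer: 94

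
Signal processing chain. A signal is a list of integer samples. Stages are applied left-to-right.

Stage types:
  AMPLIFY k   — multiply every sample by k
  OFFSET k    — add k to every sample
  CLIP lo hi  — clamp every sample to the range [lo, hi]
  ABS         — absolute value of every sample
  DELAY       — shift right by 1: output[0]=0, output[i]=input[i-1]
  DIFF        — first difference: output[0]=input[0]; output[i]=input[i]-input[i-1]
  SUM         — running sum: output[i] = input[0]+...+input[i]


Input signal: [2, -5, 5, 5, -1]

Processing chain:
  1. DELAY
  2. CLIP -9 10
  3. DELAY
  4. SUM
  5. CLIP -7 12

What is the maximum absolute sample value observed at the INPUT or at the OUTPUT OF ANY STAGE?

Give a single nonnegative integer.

Input: [2, -5, 5, 5, -1] (max |s|=5)
Stage 1 (DELAY): [0, 2, -5, 5, 5] = [0, 2, -5, 5, 5] -> [0, 2, -5, 5, 5] (max |s|=5)
Stage 2 (CLIP -9 10): clip(0,-9,10)=0, clip(2,-9,10)=2, clip(-5,-9,10)=-5, clip(5,-9,10)=5, clip(5,-9,10)=5 -> [0, 2, -5, 5, 5] (max |s|=5)
Stage 3 (DELAY): [0, 0, 2, -5, 5] = [0, 0, 2, -5, 5] -> [0, 0, 2, -5, 5] (max |s|=5)
Stage 4 (SUM): sum[0..0]=0, sum[0..1]=0, sum[0..2]=2, sum[0..3]=-3, sum[0..4]=2 -> [0, 0, 2, -3, 2] (max |s|=3)
Stage 5 (CLIP -7 12): clip(0,-7,12)=0, clip(0,-7,12)=0, clip(2,-7,12)=2, clip(-3,-7,12)=-3, clip(2,-7,12)=2 -> [0, 0, 2, -3, 2] (max |s|=3)
Overall max amplitude: 5

Answer: 5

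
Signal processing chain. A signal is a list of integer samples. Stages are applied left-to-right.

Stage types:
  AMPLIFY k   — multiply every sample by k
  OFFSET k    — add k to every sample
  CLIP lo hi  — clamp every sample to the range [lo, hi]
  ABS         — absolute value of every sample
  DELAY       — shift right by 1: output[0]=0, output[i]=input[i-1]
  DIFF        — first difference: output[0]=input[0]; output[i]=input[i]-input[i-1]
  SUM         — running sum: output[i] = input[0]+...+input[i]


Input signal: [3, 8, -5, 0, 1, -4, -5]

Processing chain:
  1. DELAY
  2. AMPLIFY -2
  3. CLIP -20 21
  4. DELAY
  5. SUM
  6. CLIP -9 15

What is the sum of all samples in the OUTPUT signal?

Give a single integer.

Answer: -42

Derivation:
Input: [3, 8, -5, 0, 1, -4, -5]
Stage 1 (DELAY): [0, 3, 8, -5, 0, 1, -4] = [0, 3, 8, -5, 0, 1, -4] -> [0, 3, 8, -5, 0, 1, -4]
Stage 2 (AMPLIFY -2): 0*-2=0, 3*-2=-6, 8*-2=-16, -5*-2=10, 0*-2=0, 1*-2=-2, -4*-2=8 -> [0, -6, -16, 10, 0, -2, 8]
Stage 3 (CLIP -20 21): clip(0,-20,21)=0, clip(-6,-20,21)=-6, clip(-16,-20,21)=-16, clip(10,-20,21)=10, clip(0,-20,21)=0, clip(-2,-20,21)=-2, clip(8,-20,21)=8 -> [0, -6, -16, 10, 0, -2, 8]
Stage 4 (DELAY): [0, 0, -6, -16, 10, 0, -2] = [0, 0, -6, -16, 10, 0, -2] -> [0, 0, -6, -16, 10, 0, -2]
Stage 5 (SUM): sum[0..0]=0, sum[0..1]=0, sum[0..2]=-6, sum[0..3]=-22, sum[0..4]=-12, sum[0..5]=-12, sum[0..6]=-14 -> [0, 0, -6, -22, -12, -12, -14]
Stage 6 (CLIP -9 15): clip(0,-9,15)=0, clip(0,-9,15)=0, clip(-6,-9,15)=-6, clip(-22,-9,15)=-9, clip(-12,-9,15)=-9, clip(-12,-9,15)=-9, clip(-14,-9,15)=-9 -> [0, 0, -6, -9, -9, -9, -9]
Output sum: -42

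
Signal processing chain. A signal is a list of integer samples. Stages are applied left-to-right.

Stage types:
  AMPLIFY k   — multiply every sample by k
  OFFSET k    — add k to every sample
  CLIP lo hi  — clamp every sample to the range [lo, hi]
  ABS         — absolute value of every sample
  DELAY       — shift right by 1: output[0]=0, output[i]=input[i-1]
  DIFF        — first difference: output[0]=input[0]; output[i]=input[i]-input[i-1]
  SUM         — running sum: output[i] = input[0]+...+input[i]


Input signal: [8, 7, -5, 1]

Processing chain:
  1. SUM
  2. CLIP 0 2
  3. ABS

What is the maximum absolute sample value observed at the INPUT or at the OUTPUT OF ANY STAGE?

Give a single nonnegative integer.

Input: [8, 7, -5, 1] (max |s|=8)
Stage 1 (SUM): sum[0..0]=8, sum[0..1]=15, sum[0..2]=10, sum[0..3]=11 -> [8, 15, 10, 11] (max |s|=15)
Stage 2 (CLIP 0 2): clip(8,0,2)=2, clip(15,0,2)=2, clip(10,0,2)=2, clip(11,0,2)=2 -> [2, 2, 2, 2] (max |s|=2)
Stage 3 (ABS): |2|=2, |2|=2, |2|=2, |2|=2 -> [2, 2, 2, 2] (max |s|=2)
Overall max amplitude: 15

Answer: 15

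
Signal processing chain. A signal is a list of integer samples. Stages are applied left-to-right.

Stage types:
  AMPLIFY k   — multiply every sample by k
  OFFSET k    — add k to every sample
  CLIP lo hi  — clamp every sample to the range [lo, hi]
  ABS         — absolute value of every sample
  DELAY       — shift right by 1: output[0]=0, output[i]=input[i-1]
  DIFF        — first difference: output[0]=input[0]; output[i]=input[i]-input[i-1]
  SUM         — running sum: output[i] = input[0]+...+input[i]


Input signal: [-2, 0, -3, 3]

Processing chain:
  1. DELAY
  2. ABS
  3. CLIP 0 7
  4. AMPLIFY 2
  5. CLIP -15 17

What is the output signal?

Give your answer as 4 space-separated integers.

Answer: 0 4 0 6

Derivation:
Input: [-2, 0, -3, 3]
Stage 1 (DELAY): [0, -2, 0, -3] = [0, -2, 0, -3] -> [0, -2, 0, -3]
Stage 2 (ABS): |0|=0, |-2|=2, |0|=0, |-3|=3 -> [0, 2, 0, 3]
Stage 3 (CLIP 0 7): clip(0,0,7)=0, clip(2,0,7)=2, clip(0,0,7)=0, clip(3,0,7)=3 -> [0, 2, 0, 3]
Stage 4 (AMPLIFY 2): 0*2=0, 2*2=4, 0*2=0, 3*2=6 -> [0, 4, 0, 6]
Stage 5 (CLIP -15 17): clip(0,-15,17)=0, clip(4,-15,17)=4, clip(0,-15,17)=0, clip(6,-15,17)=6 -> [0, 4, 0, 6]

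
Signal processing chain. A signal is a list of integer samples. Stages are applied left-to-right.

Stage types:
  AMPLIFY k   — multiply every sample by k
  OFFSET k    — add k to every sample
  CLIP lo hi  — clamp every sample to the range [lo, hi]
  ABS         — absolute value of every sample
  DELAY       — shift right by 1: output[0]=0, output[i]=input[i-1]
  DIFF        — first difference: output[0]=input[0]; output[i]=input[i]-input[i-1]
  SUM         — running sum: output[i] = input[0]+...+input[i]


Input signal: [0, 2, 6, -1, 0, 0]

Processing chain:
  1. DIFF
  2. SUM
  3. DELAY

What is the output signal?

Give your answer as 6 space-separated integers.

Answer: 0 0 2 6 -1 0

Derivation:
Input: [0, 2, 6, -1, 0, 0]
Stage 1 (DIFF): s[0]=0, 2-0=2, 6-2=4, -1-6=-7, 0--1=1, 0-0=0 -> [0, 2, 4, -7, 1, 0]
Stage 2 (SUM): sum[0..0]=0, sum[0..1]=2, sum[0..2]=6, sum[0..3]=-1, sum[0..4]=0, sum[0..5]=0 -> [0, 2, 6, -1, 0, 0]
Stage 3 (DELAY): [0, 0, 2, 6, -1, 0] = [0, 0, 2, 6, -1, 0] -> [0, 0, 2, 6, -1, 0]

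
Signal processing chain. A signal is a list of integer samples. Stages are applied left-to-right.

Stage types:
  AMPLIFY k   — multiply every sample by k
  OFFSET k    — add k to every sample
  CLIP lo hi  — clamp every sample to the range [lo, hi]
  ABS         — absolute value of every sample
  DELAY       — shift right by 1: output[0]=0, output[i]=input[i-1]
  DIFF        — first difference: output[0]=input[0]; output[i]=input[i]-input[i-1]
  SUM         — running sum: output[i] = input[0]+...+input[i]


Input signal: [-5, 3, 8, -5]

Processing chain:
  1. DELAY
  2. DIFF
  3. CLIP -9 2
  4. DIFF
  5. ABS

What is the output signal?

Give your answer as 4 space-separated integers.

Input: [-5, 3, 8, -5]
Stage 1 (DELAY): [0, -5, 3, 8] = [0, -5, 3, 8] -> [0, -5, 3, 8]
Stage 2 (DIFF): s[0]=0, -5-0=-5, 3--5=8, 8-3=5 -> [0, -5, 8, 5]
Stage 3 (CLIP -9 2): clip(0,-9,2)=0, clip(-5,-9,2)=-5, clip(8,-9,2)=2, clip(5,-9,2)=2 -> [0, -5, 2, 2]
Stage 4 (DIFF): s[0]=0, -5-0=-5, 2--5=7, 2-2=0 -> [0, -5, 7, 0]
Stage 5 (ABS): |0|=0, |-5|=5, |7|=7, |0|=0 -> [0, 5, 7, 0]

Answer: 0 5 7 0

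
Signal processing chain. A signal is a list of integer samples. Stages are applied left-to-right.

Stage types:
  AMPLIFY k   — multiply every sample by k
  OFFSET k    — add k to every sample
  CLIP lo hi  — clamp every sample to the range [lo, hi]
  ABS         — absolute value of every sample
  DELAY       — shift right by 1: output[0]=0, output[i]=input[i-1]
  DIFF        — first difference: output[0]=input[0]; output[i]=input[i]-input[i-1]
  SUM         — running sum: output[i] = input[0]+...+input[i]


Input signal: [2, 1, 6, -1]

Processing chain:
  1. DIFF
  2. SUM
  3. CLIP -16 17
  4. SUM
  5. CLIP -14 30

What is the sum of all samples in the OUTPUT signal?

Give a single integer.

Input: [2, 1, 6, -1]
Stage 1 (DIFF): s[0]=2, 1-2=-1, 6-1=5, -1-6=-7 -> [2, -1, 5, -7]
Stage 2 (SUM): sum[0..0]=2, sum[0..1]=1, sum[0..2]=6, sum[0..3]=-1 -> [2, 1, 6, -1]
Stage 3 (CLIP -16 17): clip(2,-16,17)=2, clip(1,-16,17)=1, clip(6,-16,17)=6, clip(-1,-16,17)=-1 -> [2, 1, 6, -1]
Stage 4 (SUM): sum[0..0]=2, sum[0..1]=3, sum[0..2]=9, sum[0..3]=8 -> [2, 3, 9, 8]
Stage 5 (CLIP -14 30): clip(2,-14,30)=2, clip(3,-14,30)=3, clip(9,-14,30)=9, clip(8,-14,30)=8 -> [2, 3, 9, 8]
Output sum: 22

Answer: 22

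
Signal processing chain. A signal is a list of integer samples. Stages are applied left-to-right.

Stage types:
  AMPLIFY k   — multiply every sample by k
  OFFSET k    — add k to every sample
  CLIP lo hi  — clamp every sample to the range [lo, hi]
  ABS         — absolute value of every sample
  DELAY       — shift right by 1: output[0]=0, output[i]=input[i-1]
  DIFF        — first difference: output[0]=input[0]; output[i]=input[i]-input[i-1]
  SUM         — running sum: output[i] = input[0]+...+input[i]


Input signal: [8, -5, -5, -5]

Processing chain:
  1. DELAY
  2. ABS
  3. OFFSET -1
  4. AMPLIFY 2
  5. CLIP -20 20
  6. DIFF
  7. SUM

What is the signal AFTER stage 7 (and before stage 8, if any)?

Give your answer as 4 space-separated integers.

Answer: -2 14 8 8

Derivation:
Input: [8, -5, -5, -5]
Stage 1 (DELAY): [0, 8, -5, -5] = [0, 8, -5, -5] -> [0, 8, -5, -5]
Stage 2 (ABS): |0|=0, |8|=8, |-5|=5, |-5|=5 -> [0, 8, 5, 5]
Stage 3 (OFFSET -1): 0+-1=-1, 8+-1=7, 5+-1=4, 5+-1=4 -> [-1, 7, 4, 4]
Stage 4 (AMPLIFY 2): -1*2=-2, 7*2=14, 4*2=8, 4*2=8 -> [-2, 14, 8, 8]
Stage 5 (CLIP -20 20): clip(-2,-20,20)=-2, clip(14,-20,20)=14, clip(8,-20,20)=8, clip(8,-20,20)=8 -> [-2, 14, 8, 8]
Stage 6 (DIFF): s[0]=-2, 14--2=16, 8-14=-6, 8-8=0 -> [-2, 16, -6, 0]
Stage 7 (SUM): sum[0..0]=-2, sum[0..1]=14, sum[0..2]=8, sum[0..3]=8 -> [-2, 14, 8, 8]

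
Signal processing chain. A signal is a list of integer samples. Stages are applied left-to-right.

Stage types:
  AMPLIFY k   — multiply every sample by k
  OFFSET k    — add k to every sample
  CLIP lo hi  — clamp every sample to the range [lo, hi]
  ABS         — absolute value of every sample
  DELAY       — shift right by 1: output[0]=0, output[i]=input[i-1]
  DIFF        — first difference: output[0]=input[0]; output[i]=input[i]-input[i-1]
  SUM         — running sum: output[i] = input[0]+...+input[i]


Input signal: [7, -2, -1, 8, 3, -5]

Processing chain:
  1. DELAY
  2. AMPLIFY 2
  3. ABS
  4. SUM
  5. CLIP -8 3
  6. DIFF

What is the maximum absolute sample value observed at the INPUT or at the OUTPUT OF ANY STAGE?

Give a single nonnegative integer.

Input: [7, -2, -1, 8, 3, -5] (max |s|=8)
Stage 1 (DELAY): [0, 7, -2, -1, 8, 3] = [0, 7, -2, -1, 8, 3] -> [0, 7, -2, -1, 8, 3] (max |s|=8)
Stage 2 (AMPLIFY 2): 0*2=0, 7*2=14, -2*2=-4, -1*2=-2, 8*2=16, 3*2=6 -> [0, 14, -4, -2, 16, 6] (max |s|=16)
Stage 3 (ABS): |0|=0, |14|=14, |-4|=4, |-2|=2, |16|=16, |6|=6 -> [0, 14, 4, 2, 16, 6] (max |s|=16)
Stage 4 (SUM): sum[0..0]=0, sum[0..1]=14, sum[0..2]=18, sum[0..3]=20, sum[0..4]=36, sum[0..5]=42 -> [0, 14, 18, 20, 36, 42] (max |s|=42)
Stage 5 (CLIP -8 3): clip(0,-8,3)=0, clip(14,-8,3)=3, clip(18,-8,3)=3, clip(20,-8,3)=3, clip(36,-8,3)=3, clip(42,-8,3)=3 -> [0, 3, 3, 3, 3, 3] (max |s|=3)
Stage 6 (DIFF): s[0]=0, 3-0=3, 3-3=0, 3-3=0, 3-3=0, 3-3=0 -> [0, 3, 0, 0, 0, 0] (max |s|=3)
Overall max amplitude: 42

Answer: 42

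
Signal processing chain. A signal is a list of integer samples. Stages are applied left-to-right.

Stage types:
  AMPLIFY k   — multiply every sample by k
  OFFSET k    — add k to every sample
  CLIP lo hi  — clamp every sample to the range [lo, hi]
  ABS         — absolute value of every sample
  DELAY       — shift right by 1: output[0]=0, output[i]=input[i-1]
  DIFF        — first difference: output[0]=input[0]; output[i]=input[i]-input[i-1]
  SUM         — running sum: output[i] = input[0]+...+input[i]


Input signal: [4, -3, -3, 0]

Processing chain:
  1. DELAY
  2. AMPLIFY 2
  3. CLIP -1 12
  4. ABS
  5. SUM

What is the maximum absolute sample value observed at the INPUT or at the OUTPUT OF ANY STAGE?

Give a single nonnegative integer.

Input: [4, -3, -3, 0] (max |s|=4)
Stage 1 (DELAY): [0, 4, -3, -3] = [0, 4, -3, -3] -> [0, 4, -3, -3] (max |s|=4)
Stage 2 (AMPLIFY 2): 0*2=0, 4*2=8, -3*2=-6, -3*2=-6 -> [0, 8, -6, -6] (max |s|=8)
Stage 3 (CLIP -1 12): clip(0,-1,12)=0, clip(8,-1,12)=8, clip(-6,-1,12)=-1, clip(-6,-1,12)=-1 -> [0, 8, -1, -1] (max |s|=8)
Stage 4 (ABS): |0|=0, |8|=8, |-1|=1, |-1|=1 -> [0, 8, 1, 1] (max |s|=8)
Stage 5 (SUM): sum[0..0]=0, sum[0..1]=8, sum[0..2]=9, sum[0..3]=10 -> [0, 8, 9, 10] (max |s|=10)
Overall max amplitude: 10

Answer: 10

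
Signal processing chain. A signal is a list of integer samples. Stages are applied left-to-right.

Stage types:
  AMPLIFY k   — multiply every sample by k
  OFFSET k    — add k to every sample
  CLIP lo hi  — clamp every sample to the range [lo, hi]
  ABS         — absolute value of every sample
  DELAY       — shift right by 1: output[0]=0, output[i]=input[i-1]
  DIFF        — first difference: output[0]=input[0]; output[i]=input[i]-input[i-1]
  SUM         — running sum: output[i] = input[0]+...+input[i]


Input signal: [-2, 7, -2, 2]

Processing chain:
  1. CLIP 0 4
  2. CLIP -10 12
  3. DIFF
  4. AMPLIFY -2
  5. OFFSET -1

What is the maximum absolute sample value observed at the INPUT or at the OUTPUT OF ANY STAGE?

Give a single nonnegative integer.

Input: [-2, 7, -2, 2] (max |s|=7)
Stage 1 (CLIP 0 4): clip(-2,0,4)=0, clip(7,0,4)=4, clip(-2,0,4)=0, clip(2,0,4)=2 -> [0, 4, 0, 2] (max |s|=4)
Stage 2 (CLIP -10 12): clip(0,-10,12)=0, clip(4,-10,12)=4, clip(0,-10,12)=0, clip(2,-10,12)=2 -> [0, 4, 0, 2] (max |s|=4)
Stage 3 (DIFF): s[0]=0, 4-0=4, 0-4=-4, 2-0=2 -> [0, 4, -4, 2] (max |s|=4)
Stage 4 (AMPLIFY -2): 0*-2=0, 4*-2=-8, -4*-2=8, 2*-2=-4 -> [0, -8, 8, -4] (max |s|=8)
Stage 5 (OFFSET -1): 0+-1=-1, -8+-1=-9, 8+-1=7, -4+-1=-5 -> [-1, -9, 7, -5] (max |s|=9)
Overall max amplitude: 9

Answer: 9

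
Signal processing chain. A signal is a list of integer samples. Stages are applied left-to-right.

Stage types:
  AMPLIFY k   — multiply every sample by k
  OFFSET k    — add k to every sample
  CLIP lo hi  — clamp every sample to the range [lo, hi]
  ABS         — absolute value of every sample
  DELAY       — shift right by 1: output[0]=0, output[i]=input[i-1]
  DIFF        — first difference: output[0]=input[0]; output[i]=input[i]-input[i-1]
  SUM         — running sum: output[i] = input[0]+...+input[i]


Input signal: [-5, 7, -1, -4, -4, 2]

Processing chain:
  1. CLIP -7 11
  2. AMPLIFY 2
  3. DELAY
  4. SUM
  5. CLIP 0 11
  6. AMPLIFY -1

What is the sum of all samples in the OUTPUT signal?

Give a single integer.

Answer: -6

Derivation:
Input: [-5, 7, -1, -4, -4, 2]
Stage 1 (CLIP -7 11): clip(-5,-7,11)=-5, clip(7,-7,11)=7, clip(-1,-7,11)=-1, clip(-4,-7,11)=-4, clip(-4,-7,11)=-4, clip(2,-7,11)=2 -> [-5, 7, -1, -4, -4, 2]
Stage 2 (AMPLIFY 2): -5*2=-10, 7*2=14, -1*2=-2, -4*2=-8, -4*2=-8, 2*2=4 -> [-10, 14, -2, -8, -8, 4]
Stage 3 (DELAY): [0, -10, 14, -2, -8, -8] = [0, -10, 14, -2, -8, -8] -> [0, -10, 14, -2, -8, -8]
Stage 4 (SUM): sum[0..0]=0, sum[0..1]=-10, sum[0..2]=4, sum[0..3]=2, sum[0..4]=-6, sum[0..5]=-14 -> [0, -10, 4, 2, -6, -14]
Stage 5 (CLIP 0 11): clip(0,0,11)=0, clip(-10,0,11)=0, clip(4,0,11)=4, clip(2,0,11)=2, clip(-6,0,11)=0, clip(-14,0,11)=0 -> [0, 0, 4, 2, 0, 0]
Stage 6 (AMPLIFY -1): 0*-1=0, 0*-1=0, 4*-1=-4, 2*-1=-2, 0*-1=0, 0*-1=0 -> [0, 0, -4, -2, 0, 0]
Output sum: -6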